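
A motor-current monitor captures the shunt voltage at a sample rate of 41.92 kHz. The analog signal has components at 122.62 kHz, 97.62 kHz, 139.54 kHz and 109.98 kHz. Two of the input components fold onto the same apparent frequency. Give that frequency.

13.78 kHz

fs/2 = 20.96 kHz.
122.62 kHz mod fs = 38.78 kHz.
38.78 kHz > fs/2 = 20.96 kHz, folds to fs − 38.78 kHz = 3.14 kHz.
97.62 kHz mod fs = 13.78 kHz.
13.78 kHz ≤ fs/2 = 20.96 kHz, appears at 13.78 kHz.
139.54 kHz mod fs = 13.78 kHz.
13.78 kHz ≤ fs/2 = 20.96 kHz, appears at 13.78 kHz.
109.98 kHz mod fs = 26.14 kHz.
26.14 kHz > fs/2 = 20.96 kHz, folds to fs − 26.14 kHz = 15.78 kHz.
97.62 kHz and 139.54 kHz both map to 13.78 kHz.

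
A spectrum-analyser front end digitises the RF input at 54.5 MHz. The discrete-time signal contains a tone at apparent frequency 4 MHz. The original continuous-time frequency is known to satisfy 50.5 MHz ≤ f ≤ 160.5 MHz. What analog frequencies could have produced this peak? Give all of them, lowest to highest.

50.5 MHz, 58.5 MHz, 105 MHz, 113 MHz, 159.5 MHz

Frequencies that alias to 4 MHz are k·fs ± 4 MHz for integer k ≥ 0.
k=0: 4 MHz.
k=1: 50.5 MHz, 58.5 MHz.
k=2: 105 MHz, 113 MHz.
k=3: 159.5 MHz, 167.5 MHz.
k=4: 214 MHz, 222 MHz.
Within [50.5 MHz, 160.5 MHz]: 50.5 MHz, 58.5 MHz, 105 MHz, 113 MHz, 159.5 MHz.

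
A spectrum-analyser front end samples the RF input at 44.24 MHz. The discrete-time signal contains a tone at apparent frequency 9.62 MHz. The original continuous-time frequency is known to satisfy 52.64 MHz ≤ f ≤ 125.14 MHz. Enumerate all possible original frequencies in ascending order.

53.86 MHz, 78.86 MHz, 98.1 MHz, 123.1 MHz

Frequencies that alias to 9.62 MHz are k·fs ± 9.62 MHz for integer k ≥ 0.
k=0: 9.62 MHz.
k=1: 34.62 MHz, 53.86 MHz.
k=2: 78.86 MHz, 98.1 MHz.
k=3: 123.1 MHz, 142.34 MHz.
k=4: 167.34 MHz, 186.58 MHz.
Within [52.64 MHz, 125.14 MHz]: 53.86 MHz, 78.86 MHz, 98.1 MHz, 123.1 MHz.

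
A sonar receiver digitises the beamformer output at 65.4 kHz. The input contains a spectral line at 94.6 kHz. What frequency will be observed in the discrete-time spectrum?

29.2 kHz

94.6 kHz mod fs = 29.2 kHz.
29.2 kHz ≤ fs/2 = 32.7 kHz, appears at 29.2 kHz.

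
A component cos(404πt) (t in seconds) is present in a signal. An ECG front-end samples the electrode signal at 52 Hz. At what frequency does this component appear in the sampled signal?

6 Hz

ω = 404π rad/s → f = ω/(2π) = 202 Hz.
202 Hz mod fs = 46 Hz.
46 Hz > fs/2 = 26 Hz, folds to fs − 46 Hz = 6 Hz.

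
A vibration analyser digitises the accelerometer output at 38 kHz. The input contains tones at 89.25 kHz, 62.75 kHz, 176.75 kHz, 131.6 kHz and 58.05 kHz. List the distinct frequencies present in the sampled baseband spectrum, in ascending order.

fs/2 = 19 kHz.
89.25 kHz mod fs = 13.25 kHz.
13.25 kHz ≤ fs/2 = 19 kHz, appears at 13.25 kHz.
62.75 kHz mod fs = 24.75 kHz.
24.75 kHz > fs/2 = 19 kHz, folds to fs − 24.75 kHz = 13.25 kHz.
176.75 kHz mod fs = 24.75 kHz.
24.75 kHz > fs/2 = 19 kHz, folds to fs − 24.75 kHz = 13.25 kHz.
131.6 kHz mod fs = 17.6 kHz.
17.6 kHz ≤ fs/2 = 19 kHz, appears at 17.6 kHz.
58.05 kHz mod fs = 20.05 kHz.
20.05 kHz > fs/2 = 19 kHz, folds to fs − 20.05 kHz = 17.95 kHz.
Distinct values: {13.25 kHz, 17.6 kHz, 17.95 kHz}.

13.25 kHz, 17.6 kHz, 17.95 kHz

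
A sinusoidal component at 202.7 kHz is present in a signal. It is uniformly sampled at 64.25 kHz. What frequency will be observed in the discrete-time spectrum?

9.95 kHz

202.7 kHz mod fs = 9.95 kHz.
9.95 kHz ≤ fs/2 = 32.125 kHz, appears at 9.95 kHz.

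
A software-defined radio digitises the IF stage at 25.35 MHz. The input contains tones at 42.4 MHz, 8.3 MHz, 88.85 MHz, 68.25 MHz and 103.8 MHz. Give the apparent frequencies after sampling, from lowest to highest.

fs/2 = 12.675 MHz.
42.4 MHz mod fs = 17.05 MHz.
17.05 MHz > fs/2 = 12.675 MHz, folds to fs − 17.05 MHz = 8.3 MHz.
8.3 MHz ≤ fs/2 = 12.675 MHz, passes unchanged.
88.85 MHz mod fs = 12.8 MHz.
12.8 MHz > fs/2 = 12.675 MHz, folds to fs − 12.8 MHz = 12.55 MHz.
68.25 MHz mod fs = 17.55 MHz.
17.55 MHz > fs/2 = 12.675 MHz, folds to fs − 17.55 MHz = 7.8 MHz.
103.8 MHz mod fs = 2.4 MHz.
2.4 MHz ≤ fs/2 = 12.675 MHz, appears at 2.4 MHz.
Distinct values: {2.4 MHz, 7.8 MHz, 8.3 MHz, 12.55 MHz}.

2.4 MHz, 7.8 MHz, 8.3 MHz, 12.55 MHz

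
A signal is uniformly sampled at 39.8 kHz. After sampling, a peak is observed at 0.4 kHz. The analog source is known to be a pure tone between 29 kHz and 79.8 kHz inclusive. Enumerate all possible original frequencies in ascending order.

Frequencies that alias to 0.4 kHz are k·fs ± 0.4 kHz for integer k ≥ 0.
k=0: 0.4 kHz.
k=1: 39.4 kHz, 40.2 kHz.
k=2: 79.2 kHz, 80 kHz.
k=3: 119 kHz, 119.8 kHz.
Within [29 kHz, 79.8 kHz]: 39.4 kHz, 40.2 kHz, 79.2 kHz.

39.4 kHz, 40.2 kHz, 79.2 kHz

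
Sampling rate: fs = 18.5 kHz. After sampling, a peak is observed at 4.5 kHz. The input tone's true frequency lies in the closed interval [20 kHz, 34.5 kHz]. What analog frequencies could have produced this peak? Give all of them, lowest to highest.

Frequencies that alias to 4.5 kHz are k·fs ± 4.5 kHz for integer k ≥ 0.
k=0: 4.5 kHz.
k=1: 14 kHz, 23 kHz.
k=2: 32.5 kHz, 41.5 kHz.
k=3: 51 kHz, 60 kHz.
Within [20 kHz, 34.5 kHz]: 23 kHz, 32.5 kHz.

23 kHz, 32.5 kHz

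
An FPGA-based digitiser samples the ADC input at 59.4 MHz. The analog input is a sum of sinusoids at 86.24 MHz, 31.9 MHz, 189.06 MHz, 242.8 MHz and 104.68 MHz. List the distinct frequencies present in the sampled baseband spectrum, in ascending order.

fs/2 = 29.7 MHz.
86.24 MHz mod fs = 26.84 MHz.
26.84 MHz ≤ fs/2 = 29.7 MHz, appears at 26.84 MHz.
31.9 MHz > fs/2 = 29.7 MHz, folds to fs − 31.9 MHz = 27.5 MHz.
189.06 MHz mod fs = 10.86 MHz.
10.86 MHz ≤ fs/2 = 29.7 MHz, appears at 10.86 MHz.
242.8 MHz mod fs = 5.2 MHz.
5.2 MHz ≤ fs/2 = 29.7 MHz, appears at 5.2 MHz.
104.68 MHz mod fs = 45.28 MHz.
45.28 MHz > fs/2 = 29.7 MHz, folds to fs − 45.28 MHz = 14.12 MHz.
Distinct values: {5.2 MHz, 10.86 MHz, 14.12 MHz, 26.84 MHz, 27.5 MHz}.

5.2 MHz, 10.86 MHz, 14.12 MHz, 26.84 MHz, 27.5 MHz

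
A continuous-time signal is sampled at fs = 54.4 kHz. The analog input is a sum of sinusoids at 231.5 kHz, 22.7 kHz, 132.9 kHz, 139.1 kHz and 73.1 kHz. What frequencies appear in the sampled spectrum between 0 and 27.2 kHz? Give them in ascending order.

fs/2 = 27.2 kHz.
231.5 kHz mod fs = 13.9 kHz.
13.9 kHz ≤ fs/2 = 27.2 kHz, appears at 13.9 kHz.
22.7 kHz ≤ fs/2 = 27.2 kHz, passes unchanged.
132.9 kHz mod fs = 24.1 kHz.
24.1 kHz ≤ fs/2 = 27.2 kHz, appears at 24.1 kHz.
139.1 kHz mod fs = 30.3 kHz.
30.3 kHz > fs/2 = 27.2 kHz, folds to fs − 30.3 kHz = 24.1 kHz.
73.1 kHz mod fs = 18.7 kHz.
18.7 kHz ≤ fs/2 = 27.2 kHz, appears at 18.7 kHz.
Distinct values: {13.9 kHz, 18.7 kHz, 22.7 kHz, 24.1 kHz}.

13.9 kHz, 18.7 kHz, 22.7 kHz, 24.1 kHz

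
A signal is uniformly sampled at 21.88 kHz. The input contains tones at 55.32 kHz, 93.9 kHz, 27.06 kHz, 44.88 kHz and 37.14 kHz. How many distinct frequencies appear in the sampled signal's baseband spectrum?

5

fs/2 = 10.94 kHz.
55.32 kHz mod fs = 11.56 kHz.
11.56 kHz > fs/2 = 10.94 kHz, folds to fs − 11.56 kHz = 10.32 kHz.
93.9 kHz mod fs = 6.38 kHz.
6.38 kHz ≤ fs/2 = 10.94 kHz, appears at 6.38 kHz.
27.06 kHz mod fs = 5.18 kHz.
5.18 kHz ≤ fs/2 = 10.94 kHz, appears at 5.18 kHz.
44.88 kHz mod fs = 1.12 kHz.
1.12 kHz ≤ fs/2 = 10.94 kHz, appears at 1.12 kHz.
37.14 kHz mod fs = 15.26 kHz.
15.26 kHz > fs/2 = 10.94 kHz, folds to fs − 15.26 kHz = 6.62 kHz.
Distinct values: {1.12 kHz, 5.18 kHz, 6.38 kHz, 6.62 kHz, 10.32 kHz} → 5.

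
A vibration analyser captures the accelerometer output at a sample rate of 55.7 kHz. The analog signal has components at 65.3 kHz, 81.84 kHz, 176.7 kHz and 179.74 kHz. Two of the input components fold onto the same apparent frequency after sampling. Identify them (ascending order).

fs/2 = 27.85 kHz.
65.3 kHz mod fs = 9.6 kHz.
9.6 kHz ≤ fs/2 = 27.85 kHz, appears at 9.6 kHz.
81.84 kHz mod fs = 26.14 kHz.
26.14 kHz ≤ fs/2 = 27.85 kHz, appears at 26.14 kHz.
176.7 kHz mod fs = 9.6 kHz.
9.6 kHz ≤ fs/2 = 27.85 kHz, appears at 9.6 kHz.
179.74 kHz mod fs = 12.64 kHz.
12.64 kHz ≤ fs/2 = 27.85 kHz, appears at 12.64 kHz.
65.3 kHz and 176.7 kHz both map to 9.6 kHz.

65.3 kHz, 176.7 kHz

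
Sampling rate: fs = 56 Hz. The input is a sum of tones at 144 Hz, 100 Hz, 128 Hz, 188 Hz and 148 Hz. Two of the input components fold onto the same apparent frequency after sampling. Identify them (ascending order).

148 Hz, 188 Hz

fs/2 = 28 Hz.
144 Hz mod fs = 32 Hz.
32 Hz > fs/2 = 28 Hz, folds to fs − 32 Hz = 24 Hz.
100 Hz mod fs = 44 Hz.
44 Hz > fs/2 = 28 Hz, folds to fs − 44 Hz = 12 Hz.
128 Hz mod fs = 16 Hz.
16 Hz ≤ fs/2 = 28 Hz, appears at 16 Hz.
188 Hz mod fs = 20 Hz.
20 Hz ≤ fs/2 = 28 Hz, appears at 20 Hz.
148 Hz mod fs = 36 Hz.
36 Hz > fs/2 = 28 Hz, folds to fs − 36 Hz = 20 Hz.
148 Hz and 188 Hz both map to 20 Hz.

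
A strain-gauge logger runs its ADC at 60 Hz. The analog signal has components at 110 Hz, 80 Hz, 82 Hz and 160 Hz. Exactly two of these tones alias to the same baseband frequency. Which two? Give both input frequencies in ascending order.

80 Hz, 160 Hz

fs/2 = 30 Hz.
110 Hz mod fs = 50 Hz.
50 Hz > fs/2 = 30 Hz, folds to fs − 50 Hz = 10 Hz.
80 Hz mod fs = 20 Hz.
20 Hz ≤ fs/2 = 30 Hz, appears at 20 Hz.
82 Hz mod fs = 22 Hz.
22 Hz ≤ fs/2 = 30 Hz, appears at 22 Hz.
160 Hz mod fs = 40 Hz.
40 Hz > fs/2 = 30 Hz, folds to fs − 40 Hz = 20 Hz.
80 Hz and 160 Hz both map to 20 Hz.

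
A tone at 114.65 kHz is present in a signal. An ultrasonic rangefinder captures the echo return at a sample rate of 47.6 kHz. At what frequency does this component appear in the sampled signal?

19.45 kHz

114.65 kHz mod fs = 19.45 kHz.
19.45 kHz ≤ fs/2 = 23.8 kHz, appears at 19.45 kHz.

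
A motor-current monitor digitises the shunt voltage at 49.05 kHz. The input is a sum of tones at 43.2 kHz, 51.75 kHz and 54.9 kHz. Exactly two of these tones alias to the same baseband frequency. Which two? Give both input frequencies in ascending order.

43.2 kHz, 54.9 kHz

fs/2 = 24.525 kHz.
43.2 kHz > fs/2 = 24.525 kHz, folds to fs − 43.2 kHz = 5.85 kHz.
51.75 kHz mod fs = 2.7 kHz.
2.7 kHz ≤ fs/2 = 24.525 kHz, appears at 2.7 kHz.
54.9 kHz mod fs = 5.85 kHz.
5.85 kHz ≤ fs/2 = 24.525 kHz, appears at 5.85 kHz.
43.2 kHz and 54.9 kHz both map to 5.85 kHz.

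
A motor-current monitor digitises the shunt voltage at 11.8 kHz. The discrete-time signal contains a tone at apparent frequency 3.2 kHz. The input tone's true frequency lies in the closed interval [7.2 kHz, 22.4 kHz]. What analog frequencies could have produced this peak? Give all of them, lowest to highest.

8.6 kHz, 15 kHz, 20.4 kHz

Frequencies that alias to 3.2 kHz are k·fs ± 3.2 kHz for integer k ≥ 0.
k=0: 3.2 kHz.
k=1: 8.6 kHz, 15 kHz.
k=2: 20.4 kHz, 26.8 kHz.
k=3: 32.2 kHz, 38.6 kHz.
Within [7.2 kHz, 22.4 kHz]: 8.6 kHz, 15 kHz, 20.4 kHz.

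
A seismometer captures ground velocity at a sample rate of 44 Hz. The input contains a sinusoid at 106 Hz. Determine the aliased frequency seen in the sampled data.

18 Hz

106 Hz mod fs = 18 Hz.
18 Hz ≤ fs/2 = 22 Hz, appears at 18 Hz.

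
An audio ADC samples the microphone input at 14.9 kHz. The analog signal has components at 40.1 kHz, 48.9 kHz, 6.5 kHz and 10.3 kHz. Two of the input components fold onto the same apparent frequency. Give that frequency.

4.6 kHz

fs/2 = 7.45 kHz.
40.1 kHz mod fs = 10.3 kHz.
10.3 kHz > fs/2 = 7.45 kHz, folds to fs − 10.3 kHz = 4.6 kHz.
48.9 kHz mod fs = 4.2 kHz.
4.2 kHz ≤ fs/2 = 7.45 kHz, appears at 4.2 kHz.
6.5 kHz ≤ fs/2 = 7.45 kHz, passes unchanged.
10.3 kHz > fs/2 = 7.45 kHz, folds to fs − 10.3 kHz = 4.6 kHz.
10.3 kHz and 40.1 kHz both map to 4.6 kHz.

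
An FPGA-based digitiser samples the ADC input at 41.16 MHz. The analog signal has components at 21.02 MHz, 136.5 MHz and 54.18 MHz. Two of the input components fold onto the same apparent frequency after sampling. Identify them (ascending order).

fs/2 = 20.58 MHz.
21.02 MHz > fs/2 = 20.58 MHz, folds to fs − 21.02 MHz = 20.14 MHz.
136.5 MHz mod fs = 13.02 MHz.
13.02 MHz ≤ fs/2 = 20.58 MHz, appears at 13.02 MHz.
54.18 MHz mod fs = 13.02 MHz.
13.02 MHz ≤ fs/2 = 20.58 MHz, appears at 13.02 MHz.
54.18 MHz and 136.5 MHz both map to 13.02 MHz.

54.18 MHz, 136.5 MHz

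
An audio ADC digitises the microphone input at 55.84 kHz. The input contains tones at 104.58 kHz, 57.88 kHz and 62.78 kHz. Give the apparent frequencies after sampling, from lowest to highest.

2.04 kHz, 6.94 kHz, 7.1 kHz

fs/2 = 27.92 kHz.
104.58 kHz mod fs = 48.74 kHz.
48.74 kHz > fs/2 = 27.92 kHz, folds to fs − 48.74 kHz = 7.1 kHz.
57.88 kHz mod fs = 2.04 kHz.
2.04 kHz ≤ fs/2 = 27.92 kHz, appears at 2.04 kHz.
62.78 kHz mod fs = 6.94 kHz.
6.94 kHz ≤ fs/2 = 27.92 kHz, appears at 6.94 kHz.
Distinct values: {2.04 kHz, 6.94 kHz, 7.1 kHz}.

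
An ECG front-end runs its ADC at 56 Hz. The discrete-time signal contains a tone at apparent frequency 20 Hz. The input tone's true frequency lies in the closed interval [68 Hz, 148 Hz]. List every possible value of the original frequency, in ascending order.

76 Hz, 92 Hz, 132 Hz, 148 Hz

Frequencies that alias to 20 Hz are k·fs ± 20 Hz for integer k ≥ 0.
k=0: 20 Hz.
k=1: 36 Hz, 76 Hz.
k=2: 92 Hz, 132 Hz.
k=3: 148 Hz, 188 Hz.
k=4: 204 Hz, 244 Hz.
Within [68 Hz, 148 Hz]: 76 Hz, 92 Hz, 132 Hz, 148 Hz.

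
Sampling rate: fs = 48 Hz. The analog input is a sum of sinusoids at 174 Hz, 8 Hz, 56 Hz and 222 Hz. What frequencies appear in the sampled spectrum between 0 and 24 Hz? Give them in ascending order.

8 Hz, 18 Hz

fs/2 = 24 Hz.
174 Hz mod fs = 30 Hz.
30 Hz > fs/2 = 24 Hz, folds to fs − 30 Hz = 18 Hz.
8 Hz ≤ fs/2 = 24 Hz, passes unchanged.
56 Hz mod fs = 8 Hz.
8 Hz ≤ fs/2 = 24 Hz, appears at 8 Hz.
222 Hz mod fs = 30 Hz.
30 Hz > fs/2 = 24 Hz, folds to fs − 30 Hz = 18 Hz.
Distinct values: {8 Hz, 18 Hz}.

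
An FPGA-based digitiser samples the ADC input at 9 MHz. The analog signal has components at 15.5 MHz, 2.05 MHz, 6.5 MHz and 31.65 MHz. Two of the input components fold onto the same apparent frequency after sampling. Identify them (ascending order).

6.5 MHz, 15.5 MHz

fs/2 = 4.5 MHz.
15.5 MHz mod fs = 6.5 MHz.
6.5 MHz > fs/2 = 4.5 MHz, folds to fs − 6.5 MHz = 2.5 MHz.
2.05 MHz ≤ fs/2 = 4.5 MHz, passes unchanged.
6.5 MHz > fs/2 = 4.5 MHz, folds to fs − 6.5 MHz = 2.5 MHz.
31.65 MHz mod fs = 4.65 MHz.
4.65 MHz > fs/2 = 4.5 MHz, folds to fs − 4.65 MHz = 4.35 MHz.
6.5 MHz and 15.5 MHz both map to 2.5 MHz.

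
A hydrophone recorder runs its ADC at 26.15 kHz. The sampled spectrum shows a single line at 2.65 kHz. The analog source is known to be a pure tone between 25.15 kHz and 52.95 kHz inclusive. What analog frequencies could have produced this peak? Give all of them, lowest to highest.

28.8 kHz, 49.65 kHz

Frequencies that alias to 2.65 kHz are k·fs ± 2.65 kHz for integer k ≥ 0.
k=0: 2.65 kHz.
k=1: 23.5 kHz, 28.8 kHz.
k=2: 49.65 kHz, 54.95 kHz.
k=3: 75.8 kHz, 81.1 kHz.
Within [25.15 kHz, 52.95 kHz]: 28.8 kHz, 49.65 kHz.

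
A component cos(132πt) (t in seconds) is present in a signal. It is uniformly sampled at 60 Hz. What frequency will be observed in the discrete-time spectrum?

6 Hz

ω = 132π rad/s → f = ω/(2π) = 66 Hz.
66 Hz mod fs = 6 Hz.
6 Hz ≤ fs/2 = 30 Hz, appears at 6 Hz.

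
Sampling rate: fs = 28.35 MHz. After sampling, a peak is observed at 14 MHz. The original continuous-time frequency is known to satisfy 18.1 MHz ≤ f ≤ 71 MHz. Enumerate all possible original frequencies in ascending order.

Frequencies that alias to 14 MHz are k·fs ± 14 MHz for integer k ≥ 0.
k=0: 14 MHz.
k=1: 14.35 MHz, 42.35 MHz.
k=2: 42.7 MHz, 70.7 MHz.
k=3: 71.05 MHz, 99.05 MHz.
Within [18.1 MHz, 71 MHz]: 42.35 MHz, 42.7 MHz, 70.7 MHz.

42.35 MHz, 42.7 MHz, 70.7 MHz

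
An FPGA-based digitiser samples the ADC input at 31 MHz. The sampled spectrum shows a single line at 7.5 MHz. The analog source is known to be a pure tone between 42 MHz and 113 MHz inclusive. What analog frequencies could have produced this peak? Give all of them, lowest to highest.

Frequencies that alias to 7.5 MHz are k·fs ± 7.5 MHz for integer k ≥ 0.
k=0: 7.5 MHz.
k=1: 23.5 MHz, 38.5 MHz.
k=2: 54.5 MHz, 69.5 MHz.
k=3: 85.5 MHz, 100.5 MHz.
k=4: 116.5 MHz, 131.5 MHz.
Within [42 MHz, 113 MHz]: 54.5 MHz, 69.5 MHz, 85.5 MHz, 100.5 MHz.

54.5 MHz, 69.5 MHz, 85.5 MHz, 100.5 MHz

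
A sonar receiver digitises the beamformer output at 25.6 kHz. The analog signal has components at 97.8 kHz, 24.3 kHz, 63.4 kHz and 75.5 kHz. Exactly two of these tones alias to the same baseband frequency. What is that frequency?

fs/2 = 12.8 kHz.
97.8 kHz mod fs = 21 kHz.
21 kHz > fs/2 = 12.8 kHz, folds to fs − 21 kHz = 4.6 kHz.
24.3 kHz > fs/2 = 12.8 kHz, folds to fs − 24.3 kHz = 1.3 kHz.
63.4 kHz mod fs = 12.2 kHz.
12.2 kHz ≤ fs/2 = 12.8 kHz, appears at 12.2 kHz.
75.5 kHz mod fs = 24.3 kHz.
24.3 kHz > fs/2 = 12.8 kHz, folds to fs − 24.3 kHz = 1.3 kHz.
24.3 kHz and 75.5 kHz both map to 1.3 kHz.

1.3 kHz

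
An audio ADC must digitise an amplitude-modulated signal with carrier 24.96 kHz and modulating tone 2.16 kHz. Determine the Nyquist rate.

54.24 kHz

AM sidebands sit at fc ± fm = 22.8 kHz and 27.12 kHz.
Highest-frequency component: 27.12 kHz.
Nyquist rate = 2 × 27.12 kHz = 54.24 kHz.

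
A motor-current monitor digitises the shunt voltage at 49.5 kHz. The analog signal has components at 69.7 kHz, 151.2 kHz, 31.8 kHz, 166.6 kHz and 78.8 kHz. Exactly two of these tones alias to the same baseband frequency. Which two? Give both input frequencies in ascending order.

69.7 kHz, 78.8 kHz

fs/2 = 24.75 kHz.
69.7 kHz mod fs = 20.2 kHz.
20.2 kHz ≤ fs/2 = 24.75 kHz, appears at 20.2 kHz.
151.2 kHz mod fs = 2.7 kHz.
2.7 kHz ≤ fs/2 = 24.75 kHz, appears at 2.7 kHz.
31.8 kHz > fs/2 = 24.75 kHz, folds to fs − 31.8 kHz = 17.7 kHz.
166.6 kHz mod fs = 18.1 kHz.
18.1 kHz ≤ fs/2 = 24.75 kHz, appears at 18.1 kHz.
78.8 kHz mod fs = 29.3 kHz.
29.3 kHz > fs/2 = 24.75 kHz, folds to fs − 29.3 kHz = 20.2 kHz.
69.7 kHz and 78.8 kHz both map to 20.2 kHz.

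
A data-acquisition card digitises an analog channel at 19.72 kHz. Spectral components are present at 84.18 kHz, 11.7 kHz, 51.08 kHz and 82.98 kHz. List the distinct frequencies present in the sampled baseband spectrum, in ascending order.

4.1 kHz, 5.3 kHz, 8.02 kHz, 8.08 kHz

fs/2 = 9.86 kHz.
84.18 kHz mod fs = 5.3 kHz.
5.3 kHz ≤ fs/2 = 9.86 kHz, appears at 5.3 kHz.
11.7 kHz > fs/2 = 9.86 kHz, folds to fs − 11.7 kHz = 8.02 kHz.
51.08 kHz mod fs = 11.64 kHz.
11.64 kHz > fs/2 = 9.86 kHz, folds to fs − 11.64 kHz = 8.08 kHz.
82.98 kHz mod fs = 4.1 kHz.
4.1 kHz ≤ fs/2 = 9.86 kHz, appears at 4.1 kHz.
Distinct values: {4.1 kHz, 5.3 kHz, 8.02 kHz, 8.08 kHz}.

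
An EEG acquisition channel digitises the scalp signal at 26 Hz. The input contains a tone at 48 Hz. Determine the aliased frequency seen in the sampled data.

48 Hz mod fs = 22 Hz.
22 Hz > fs/2 = 13 Hz, folds to fs − 22 Hz = 4 Hz.

4 Hz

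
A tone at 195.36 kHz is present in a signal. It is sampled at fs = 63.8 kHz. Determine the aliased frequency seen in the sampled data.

3.96 kHz

195.36 kHz mod fs = 3.96 kHz.
3.96 kHz ≤ fs/2 = 31.9 kHz, appears at 3.96 kHz.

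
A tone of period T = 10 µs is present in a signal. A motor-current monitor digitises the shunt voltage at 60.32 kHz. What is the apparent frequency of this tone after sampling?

T = 10 µs → f = 1/T = 100 kHz.
100 kHz mod fs = 39.68 kHz.
39.68 kHz > fs/2 = 30.16 kHz, folds to fs − 39.68 kHz = 20.64 kHz.

20.64 kHz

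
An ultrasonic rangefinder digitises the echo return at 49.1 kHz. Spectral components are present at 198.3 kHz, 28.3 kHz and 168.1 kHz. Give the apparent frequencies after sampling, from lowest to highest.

fs/2 = 24.55 kHz.
198.3 kHz mod fs = 1.9 kHz.
1.9 kHz ≤ fs/2 = 24.55 kHz, appears at 1.9 kHz.
28.3 kHz > fs/2 = 24.55 kHz, folds to fs − 28.3 kHz = 20.8 kHz.
168.1 kHz mod fs = 20.8 kHz.
20.8 kHz ≤ fs/2 = 24.55 kHz, appears at 20.8 kHz.
Distinct values: {1.9 kHz, 20.8 kHz}.

1.9 kHz, 20.8 kHz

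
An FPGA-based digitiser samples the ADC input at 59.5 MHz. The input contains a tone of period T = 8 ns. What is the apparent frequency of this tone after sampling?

T = 8 ns → f = 1/T = 125 MHz.
125 MHz mod fs = 6 MHz.
6 MHz ≤ fs/2 = 29.75 MHz, appears at 6 MHz.

6 MHz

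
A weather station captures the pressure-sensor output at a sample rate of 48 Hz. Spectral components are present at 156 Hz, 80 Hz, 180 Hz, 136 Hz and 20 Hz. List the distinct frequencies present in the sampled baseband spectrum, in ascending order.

8 Hz, 12 Hz, 16 Hz, 20 Hz

fs/2 = 24 Hz.
156 Hz mod fs = 12 Hz.
12 Hz ≤ fs/2 = 24 Hz, appears at 12 Hz.
80 Hz mod fs = 32 Hz.
32 Hz > fs/2 = 24 Hz, folds to fs − 32 Hz = 16 Hz.
180 Hz mod fs = 36 Hz.
36 Hz > fs/2 = 24 Hz, folds to fs − 36 Hz = 12 Hz.
136 Hz mod fs = 40 Hz.
40 Hz > fs/2 = 24 Hz, folds to fs − 40 Hz = 8 Hz.
20 Hz ≤ fs/2 = 24 Hz, passes unchanged.
Distinct values: {8 Hz, 12 Hz, 16 Hz, 20 Hz}.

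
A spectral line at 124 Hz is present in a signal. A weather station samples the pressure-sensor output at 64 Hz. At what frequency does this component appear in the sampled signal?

4 Hz

124 Hz mod fs = 60 Hz.
60 Hz > fs/2 = 32 Hz, folds to fs − 60 Hz = 4 Hz.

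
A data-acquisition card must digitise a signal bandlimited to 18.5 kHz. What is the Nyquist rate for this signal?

Nyquist rate = 2 × 18.5 kHz = 37 kHz.

37 kHz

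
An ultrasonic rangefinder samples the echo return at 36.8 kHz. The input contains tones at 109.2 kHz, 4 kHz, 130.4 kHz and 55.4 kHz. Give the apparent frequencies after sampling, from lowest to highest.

1.2 kHz, 4 kHz, 16.8 kHz, 18.2 kHz

fs/2 = 18.4 kHz.
109.2 kHz mod fs = 35.6 kHz.
35.6 kHz > fs/2 = 18.4 kHz, folds to fs − 35.6 kHz = 1.2 kHz.
4 kHz ≤ fs/2 = 18.4 kHz, passes unchanged.
130.4 kHz mod fs = 20 kHz.
20 kHz > fs/2 = 18.4 kHz, folds to fs − 20 kHz = 16.8 kHz.
55.4 kHz mod fs = 18.6 kHz.
18.6 kHz > fs/2 = 18.4 kHz, folds to fs − 18.6 kHz = 18.2 kHz.
Distinct values: {1.2 kHz, 4 kHz, 16.8 kHz, 18.2 kHz}.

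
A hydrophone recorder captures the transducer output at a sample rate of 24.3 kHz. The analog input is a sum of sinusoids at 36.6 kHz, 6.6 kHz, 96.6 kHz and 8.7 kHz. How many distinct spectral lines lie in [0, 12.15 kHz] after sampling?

4

fs/2 = 12.15 kHz.
36.6 kHz mod fs = 12.3 kHz.
12.3 kHz > fs/2 = 12.15 kHz, folds to fs − 12.3 kHz = 12 kHz.
6.6 kHz ≤ fs/2 = 12.15 kHz, passes unchanged.
96.6 kHz mod fs = 23.7 kHz.
23.7 kHz > fs/2 = 12.15 kHz, folds to fs − 23.7 kHz = 0.6 kHz.
8.7 kHz ≤ fs/2 = 12.15 kHz, passes unchanged.
Distinct values: {0.6 kHz, 6.6 kHz, 8.7 kHz, 12 kHz} → 4.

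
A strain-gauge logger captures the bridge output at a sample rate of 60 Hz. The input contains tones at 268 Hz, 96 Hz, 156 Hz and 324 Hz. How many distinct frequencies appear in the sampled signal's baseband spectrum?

fs/2 = 30 Hz.
268 Hz mod fs = 28 Hz.
28 Hz ≤ fs/2 = 30 Hz, appears at 28 Hz.
96 Hz mod fs = 36 Hz.
36 Hz > fs/2 = 30 Hz, folds to fs − 36 Hz = 24 Hz.
156 Hz mod fs = 36 Hz.
36 Hz > fs/2 = 30 Hz, folds to fs − 36 Hz = 24 Hz.
324 Hz mod fs = 24 Hz.
24 Hz ≤ fs/2 = 30 Hz, appears at 24 Hz.
Distinct values: {24 Hz, 28 Hz} → 2.

2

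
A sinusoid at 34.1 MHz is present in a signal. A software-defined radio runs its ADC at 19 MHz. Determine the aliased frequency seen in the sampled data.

3.9 MHz

34.1 MHz mod fs = 15.1 MHz.
15.1 MHz > fs/2 = 9.5 MHz, folds to fs − 15.1 MHz = 3.9 MHz.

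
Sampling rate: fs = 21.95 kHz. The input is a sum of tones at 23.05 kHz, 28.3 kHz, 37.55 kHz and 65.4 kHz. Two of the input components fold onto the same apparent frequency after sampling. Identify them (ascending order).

fs/2 = 10.975 kHz.
23.05 kHz mod fs = 1.1 kHz.
1.1 kHz ≤ fs/2 = 10.975 kHz, appears at 1.1 kHz.
28.3 kHz mod fs = 6.35 kHz.
6.35 kHz ≤ fs/2 = 10.975 kHz, appears at 6.35 kHz.
37.55 kHz mod fs = 15.6 kHz.
15.6 kHz > fs/2 = 10.975 kHz, folds to fs − 15.6 kHz = 6.35 kHz.
65.4 kHz mod fs = 21.5 kHz.
21.5 kHz > fs/2 = 10.975 kHz, folds to fs − 21.5 kHz = 0.45 kHz.
28.3 kHz and 37.55 kHz both map to 6.35 kHz.

28.3 kHz, 37.55 kHz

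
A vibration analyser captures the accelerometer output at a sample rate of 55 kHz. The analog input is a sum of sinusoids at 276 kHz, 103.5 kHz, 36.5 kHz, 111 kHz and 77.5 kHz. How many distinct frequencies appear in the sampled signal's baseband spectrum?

4

fs/2 = 27.5 kHz.
276 kHz mod fs = 1 kHz.
1 kHz ≤ fs/2 = 27.5 kHz, appears at 1 kHz.
103.5 kHz mod fs = 48.5 kHz.
48.5 kHz > fs/2 = 27.5 kHz, folds to fs − 48.5 kHz = 6.5 kHz.
36.5 kHz > fs/2 = 27.5 kHz, folds to fs − 36.5 kHz = 18.5 kHz.
111 kHz mod fs = 1 kHz.
1 kHz ≤ fs/2 = 27.5 kHz, appears at 1 kHz.
77.5 kHz mod fs = 22.5 kHz.
22.5 kHz ≤ fs/2 = 27.5 kHz, appears at 22.5 kHz.
Distinct values: {1 kHz, 6.5 kHz, 18.5 kHz, 22.5 kHz} → 4.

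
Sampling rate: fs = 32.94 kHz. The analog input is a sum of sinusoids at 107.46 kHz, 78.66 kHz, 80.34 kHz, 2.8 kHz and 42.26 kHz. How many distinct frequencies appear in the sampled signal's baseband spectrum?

fs/2 = 16.47 kHz.
107.46 kHz mod fs = 8.64 kHz.
8.64 kHz ≤ fs/2 = 16.47 kHz, appears at 8.64 kHz.
78.66 kHz mod fs = 12.78 kHz.
12.78 kHz ≤ fs/2 = 16.47 kHz, appears at 12.78 kHz.
80.34 kHz mod fs = 14.46 kHz.
14.46 kHz ≤ fs/2 = 16.47 kHz, appears at 14.46 kHz.
2.8 kHz ≤ fs/2 = 16.47 kHz, passes unchanged.
42.26 kHz mod fs = 9.32 kHz.
9.32 kHz ≤ fs/2 = 16.47 kHz, appears at 9.32 kHz.
Distinct values: {2.8 kHz, 8.64 kHz, 9.32 kHz, 12.78 kHz, 14.46 kHz} → 5.

5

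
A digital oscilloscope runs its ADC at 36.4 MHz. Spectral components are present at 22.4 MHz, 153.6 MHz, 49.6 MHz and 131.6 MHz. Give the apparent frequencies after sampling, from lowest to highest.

8 MHz, 13.2 MHz, 14 MHz

fs/2 = 18.2 MHz.
22.4 MHz > fs/2 = 18.2 MHz, folds to fs − 22.4 MHz = 14 MHz.
153.6 MHz mod fs = 8 MHz.
8 MHz ≤ fs/2 = 18.2 MHz, appears at 8 MHz.
49.6 MHz mod fs = 13.2 MHz.
13.2 MHz ≤ fs/2 = 18.2 MHz, appears at 13.2 MHz.
131.6 MHz mod fs = 22.4 MHz.
22.4 MHz > fs/2 = 18.2 MHz, folds to fs − 22.4 MHz = 14 MHz.
Distinct values: {8 MHz, 13.2 MHz, 14 MHz}.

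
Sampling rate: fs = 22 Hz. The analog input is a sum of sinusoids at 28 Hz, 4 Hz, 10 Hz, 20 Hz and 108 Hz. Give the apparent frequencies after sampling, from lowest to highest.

fs/2 = 11 Hz.
28 Hz mod fs = 6 Hz.
6 Hz ≤ fs/2 = 11 Hz, appears at 6 Hz.
4 Hz ≤ fs/2 = 11 Hz, passes unchanged.
10 Hz ≤ fs/2 = 11 Hz, passes unchanged.
20 Hz > fs/2 = 11 Hz, folds to fs − 20 Hz = 2 Hz.
108 Hz mod fs = 20 Hz.
20 Hz > fs/2 = 11 Hz, folds to fs − 20 Hz = 2 Hz.
Distinct values: {2 Hz, 4 Hz, 6 Hz, 10 Hz}.

2 Hz, 4 Hz, 6 Hz, 10 Hz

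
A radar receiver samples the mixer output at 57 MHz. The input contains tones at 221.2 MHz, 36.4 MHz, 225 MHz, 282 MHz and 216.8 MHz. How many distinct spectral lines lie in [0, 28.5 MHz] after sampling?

4

fs/2 = 28.5 MHz.
221.2 MHz mod fs = 50.2 MHz.
50.2 MHz > fs/2 = 28.5 MHz, folds to fs − 50.2 MHz = 6.8 MHz.
36.4 MHz > fs/2 = 28.5 MHz, folds to fs − 36.4 MHz = 20.6 MHz.
225 MHz mod fs = 54 MHz.
54 MHz > fs/2 = 28.5 MHz, folds to fs − 54 MHz = 3 MHz.
282 MHz mod fs = 54 MHz.
54 MHz > fs/2 = 28.5 MHz, folds to fs − 54 MHz = 3 MHz.
216.8 MHz mod fs = 45.8 MHz.
45.8 MHz > fs/2 = 28.5 MHz, folds to fs − 45.8 MHz = 11.2 MHz.
Distinct values: {3 MHz, 6.8 MHz, 11.2 MHz, 20.6 MHz} → 4.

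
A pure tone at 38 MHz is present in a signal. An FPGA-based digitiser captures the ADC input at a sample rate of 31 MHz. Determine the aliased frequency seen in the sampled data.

38 MHz mod fs = 7 MHz.
7 MHz ≤ fs/2 = 15.5 MHz, appears at 7 MHz.

7 MHz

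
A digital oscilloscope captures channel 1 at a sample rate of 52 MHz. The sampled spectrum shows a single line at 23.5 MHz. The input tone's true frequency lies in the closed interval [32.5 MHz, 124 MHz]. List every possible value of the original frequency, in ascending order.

Frequencies that alias to 23.5 MHz are k·fs ± 23.5 MHz for integer k ≥ 0.
k=0: 23.5 MHz.
k=1: 28.5 MHz, 75.5 MHz.
k=2: 80.5 MHz, 127.5 MHz.
k=3: 132.5 MHz, 179.5 MHz.
Within [32.5 MHz, 124 MHz]: 75.5 MHz, 80.5 MHz.

75.5 MHz, 80.5 MHz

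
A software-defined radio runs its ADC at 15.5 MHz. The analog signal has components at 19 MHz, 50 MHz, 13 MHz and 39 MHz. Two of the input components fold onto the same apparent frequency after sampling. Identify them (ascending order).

fs/2 = 7.75 MHz.
19 MHz mod fs = 3.5 MHz.
3.5 MHz ≤ fs/2 = 7.75 MHz, appears at 3.5 MHz.
50 MHz mod fs = 3.5 MHz.
3.5 MHz ≤ fs/2 = 7.75 MHz, appears at 3.5 MHz.
13 MHz > fs/2 = 7.75 MHz, folds to fs − 13 MHz = 2.5 MHz.
39 MHz mod fs = 8 MHz.
8 MHz > fs/2 = 7.75 MHz, folds to fs − 8 MHz = 7.5 MHz.
19 MHz and 50 MHz both map to 3.5 MHz.

19 MHz, 50 MHz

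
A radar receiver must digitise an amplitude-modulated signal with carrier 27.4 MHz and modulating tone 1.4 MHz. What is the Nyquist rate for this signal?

AM sidebands sit at fc ± fm = 26 MHz and 28.8 MHz.
Highest-frequency component: 28.8 MHz.
Nyquist rate = 2 × 28.8 MHz = 57.6 MHz.

57.6 MHz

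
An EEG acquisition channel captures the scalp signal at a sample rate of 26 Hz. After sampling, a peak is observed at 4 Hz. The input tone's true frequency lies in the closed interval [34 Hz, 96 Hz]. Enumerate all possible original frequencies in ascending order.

Frequencies that alias to 4 Hz are k·fs ± 4 Hz for integer k ≥ 0.
k=0: 4 Hz.
k=1: 22 Hz, 30 Hz.
k=2: 48 Hz, 56 Hz.
k=3: 74 Hz, 82 Hz.
k=4: 100 Hz, 108 Hz.
Within [34 Hz, 96 Hz]: 48 Hz, 56 Hz, 74 Hz, 82 Hz.

48 Hz, 56 Hz, 74 Hz, 82 Hz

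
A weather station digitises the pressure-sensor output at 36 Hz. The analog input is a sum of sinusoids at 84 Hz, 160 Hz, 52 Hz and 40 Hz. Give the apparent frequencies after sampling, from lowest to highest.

4 Hz, 12 Hz, 16 Hz

fs/2 = 18 Hz.
84 Hz mod fs = 12 Hz.
12 Hz ≤ fs/2 = 18 Hz, appears at 12 Hz.
160 Hz mod fs = 16 Hz.
16 Hz ≤ fs/2 = 18 Hz, appears at 16 Hz.
52 Hz mod fs = 16 Hz.
16 Hz ≤ fs/2 = 18 Hz, appears at 16 Hz.
40 Hz mod fs = 4 Hz.
4 Hz ≤ fs/2 = 18 Hz, appears at 4 Hz.
Distinct values: {4 Hz, 12 Hz, 16 Hz}.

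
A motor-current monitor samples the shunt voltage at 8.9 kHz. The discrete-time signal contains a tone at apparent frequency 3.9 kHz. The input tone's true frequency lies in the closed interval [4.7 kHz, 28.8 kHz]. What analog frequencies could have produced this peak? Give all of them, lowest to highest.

5 kHz, 12.8 kHz, 13.9 kHz, 21.7 kHz, 22.8 kHz

Frequencies that alias to 3.9 kHz are k·fs ± 3.9 kHz for integer k ≥ 0.
k=0: 3.9 kHz.
k=1: 5 kHz, 12.8 kHz.
k=2: 13.9 kHz, 21.7 kHz.
k=3: 22.8 kHz, 30.6 kHz.
k=4: 31.7 kHz, 39.5 kHz.
Within [4.7 kHz, 28.8 kHz]: 5 kHz, 12.8 kHz, 13.9 kHz, 21.7 kHz, 22.8 kHz.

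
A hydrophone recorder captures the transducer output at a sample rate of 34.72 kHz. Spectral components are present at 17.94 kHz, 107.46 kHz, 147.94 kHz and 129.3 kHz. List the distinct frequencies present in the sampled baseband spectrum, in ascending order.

fs/2 = 17.36 kHz.
17.94 kHz > fs/2 = 17.36 kHz, folds to fs − 17.94 kHz = 16.78 kHz.
107.46 kHz mod fs = 3.3 kHz.
3.3 kHz ≤ fs/2 = 17.36 kHz, appears at 3.3 kHz.
147.94 kHz mod fs = 9.06 kHz.
9.06 kHz ≤ fs/2 = 17.36 kHz, appears at 9.06 kHz.
129.3 kHz mod fs = 25.14 kHz.
25.14 kHz > fs/2 = 17.36 kHz, folds to fs − 25.14 kHz = 9.58 kHz.
Distinct values: {3.3 kHz, 9.06 kHz, 9.58 kHz, 16.78 kHz}.

3.3 kHz, 9.06 kHz, 9.58 kHz, 16.78 kHz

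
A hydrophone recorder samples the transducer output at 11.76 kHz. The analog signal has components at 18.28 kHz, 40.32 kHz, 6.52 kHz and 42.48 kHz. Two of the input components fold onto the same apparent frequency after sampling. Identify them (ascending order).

fs/2 = 5.88 kHz.
18.28 kHz mod fs = 6.52 kHz.
6.52 kHz > fs/2 = 5.88 kHz, folds to fs − 6.52 kHz = 5.24 kHz.
40.32 kHz mod fs = 5.04 kHz.
5.04 kHz ≤ fs/2 = 5.88 kHz, appears at 5.04 kHz.
6.52 kHz > fs/2 = 5.88 kHz, folds to fs − 6.52 kHz = 5.24 kHz.
42.48 kHz mod fs = 7.2 kHz.
7.2 kHz > fs/2 = 5.88 kHz, folds to fs − 7.2 kHz = 4.56 kHz.
6.52 kHz and 18.28 kHz both map to 5.24 kHz.

6.52 kHz, 18.28 kHz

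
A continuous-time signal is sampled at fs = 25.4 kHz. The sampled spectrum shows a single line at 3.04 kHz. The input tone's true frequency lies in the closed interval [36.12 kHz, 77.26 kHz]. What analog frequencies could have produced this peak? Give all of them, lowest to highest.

47.76 kHz, 53.84 kHz, 73.16 kHz

Frequencies that alias to 3.04 kHz are k·fs ± 3.04 kHz for integer k ≥ 0.
k=0: 3.04 kHz.
k=1: 22.36 kHz, 28.44 kHz.
k=2: 47.76 kHz, 53.84 kHz.
k=3: 73.16 kHz, 79.24 kHz.
k=4: 98.56 kHz, 104.64 kHz.
Within [36.12 kHz, 77.26 kHz]: 47.76 kHz, 53.84 kHz, 73.16 kHz.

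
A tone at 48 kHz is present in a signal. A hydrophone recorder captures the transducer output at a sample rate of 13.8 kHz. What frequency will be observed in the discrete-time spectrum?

6.6 kHz

48 kHz mod fs = 6.6 kHz.
6.6 kHz ≤ fs/2 = 6.9 kHz, appears at 6.6 kHz.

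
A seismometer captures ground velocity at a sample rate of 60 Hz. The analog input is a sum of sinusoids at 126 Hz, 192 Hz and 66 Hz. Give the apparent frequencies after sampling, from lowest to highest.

6 Hz, 12 Hz

fs/2 = 30 Hz.
126 Hz mod fs = 6 Hz.
6 Hz ≤ fs/2 = 30 Hz, appears at 6 Hz.
192 Hz mod fs = 12 Hz.
12 Hz ≤ fs/2 = 30 Hz, appears at 12 Hz.
66 Hz mod fs = 6 Hz.
6 Hz ≤ fs/2 = 30 Hz, appears at 6 Hz.
Distinct values: {6 Hz, 12 Hz}.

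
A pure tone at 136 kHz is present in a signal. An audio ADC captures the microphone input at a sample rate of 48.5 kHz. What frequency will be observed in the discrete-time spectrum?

9.5 kHz

136 kHz mod fs = 39 kHz.
39 kHz > fs/2 = 24.25 kHz, folds to fs − 39 kHz = 9.5 kHz.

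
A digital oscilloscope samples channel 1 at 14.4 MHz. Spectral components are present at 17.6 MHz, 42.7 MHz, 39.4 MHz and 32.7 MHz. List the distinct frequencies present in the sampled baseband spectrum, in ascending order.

0.5 MHz, 3.2 MHz, 3.8 MHz, 3.9 MHz

fs/2 = 7.2 MHz.
17.6 MHz mod fs = 3.2 MHz.
3.2 MHz ≤ fs/2 = 7.2 MHz, appears at 3.2 MHz.
42.7 MHz mod fs = 13.9 MHz.
13.9 MHz > fs/2 = 7.2 MHz, folds to fs − 13.9 MHz = 0.5 MHz.
39.4 MHz mod fs = 10.6 MHz.
10.6 MHz > fs/2 = 7.2 MHz, folds to fs − 10.6 MHz = 3.8 MHz.
32.7 MHz mod fs = 3.9 MHz.
3.9 MHz ≤ fs/2 = 7.2 MHz, appears at 3.9 MHz.
Distinct values: {0.5 MHz, 3.2 MHz, 3.8 MHz, 3.9 MHz}.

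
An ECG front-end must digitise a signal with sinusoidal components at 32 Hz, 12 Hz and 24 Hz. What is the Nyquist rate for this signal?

Highest-frequency component: 32 Hz.
Nyquist rate = 2 × 32 Hz = 64 Hz.

64 Hz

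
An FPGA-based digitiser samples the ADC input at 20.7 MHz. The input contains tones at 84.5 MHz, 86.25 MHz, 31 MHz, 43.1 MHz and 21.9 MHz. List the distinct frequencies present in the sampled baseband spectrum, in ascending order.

1.2 MHz, 1.7 MHz, 3.45 MHz, 10.3 MHz

fs/2 = 10.35 MHz.
84.5 MHz mod fs = 1.7 MHz.
1.7 MHz ≤ fs/2 = 10.35 MHz, appears at 1.7 MHz.
86.25 MHz mod fs = 3.45 MHz.
3.45 MHz ≤ fs/2 = 10.35 MHz, appears at 3.45 MHz.
31 MHz mod fs = 10.3 MHz.
10.3 MHz ≤ fs/2 = 10.35 MHz, appears at 10.3 MHz.
43.1 MHz mod fs = 1.7 MHz.
1.7 MHz ≤ fs/2 = 10.35 MHz, appears at 1.7 MHz.
21.9 MHz mod fs = 1.2 MHz.
1.2 MHz ≤ fs/2 = 10.35 MHz, appears at 1.2 MHz.
Distinct values: {1.2 MHz, 1.7 MHz, 3.45 MHz, 10.3 MHz}.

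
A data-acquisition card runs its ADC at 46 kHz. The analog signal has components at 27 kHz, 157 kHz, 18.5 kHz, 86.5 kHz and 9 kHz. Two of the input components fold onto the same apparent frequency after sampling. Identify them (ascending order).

fs/2 = 23 kHz.
27 kHz > fs/2 = 23 kHz, folds to fs − 27 kHz = 19 kHz.
157 kHz mod fs = 19 kHz.
19 kHz ≤ fs/2 = 23 kHz, appears at 19 kHz.
18.5 kHz ≤ fs/2 = 23 kHz, passes unchanged.
86.5 kHz mod fs = 40.5 kHz.
40.5 kHz > fs/2 = 23 kHz, folds to fs − 40.5 kHz = 5.5 kHz.
9 kHz ≤ fs/2 = 23 kHz, passes unchanged.
27 kHz and 157 kHz both map to 19 kHz.

27 kHz, 157 kHz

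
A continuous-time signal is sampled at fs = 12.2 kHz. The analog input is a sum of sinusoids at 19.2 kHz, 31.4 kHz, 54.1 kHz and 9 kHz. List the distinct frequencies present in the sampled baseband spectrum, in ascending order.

fs/2 = 6.1 kHz.
19.2 kHz mod fs = 7 kHz.
7 kHz > fs/2 = 6.1 kHz, folds to fs − 7 kHz = 5.2 kHz.
31.4 kHz mod fs = 7 kHz.
7 kHz > fs/2 = 6.1 kHz, folds to fs − 7 kHz = 5.2 kHz.
54.1 kHz mod fs = 5.3 kHz.
5.3 kHz ≤ fs/2 = 6.1 kHz, appears at 5.3 kHz.
9 kHz > fs/2 = 6.1 kHz, folds to fs − 9 kHz = 3.2 kHz.
Distinct values: {3.2 kHz, 5.2 kHz, 5.3 kHz}.

3.2 kHz, 5.2 kHz, 5.3 kHz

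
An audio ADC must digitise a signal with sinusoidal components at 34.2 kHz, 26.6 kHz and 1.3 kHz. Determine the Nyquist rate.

68.4 kHz

Highest-frequency component: 34.2 kHz.
Nyquist rate = 2 × 34.2 kHz = 68.4 kHz.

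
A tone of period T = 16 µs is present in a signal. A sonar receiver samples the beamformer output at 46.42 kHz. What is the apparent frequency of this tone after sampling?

T = 16 µs → f = 1/T = 62.5 kHz.
62.5 kHz mod fs = 16.08 kHz.
16.08 kHz ≤ fs/2 = 23.21 kHz, appears at 16.08 kHz.

16.08 kHz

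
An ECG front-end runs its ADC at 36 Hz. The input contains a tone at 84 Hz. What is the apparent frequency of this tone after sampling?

84 Hz mod fs = 12 Hz.
12 Hz ≤ fs/2 = 18 Hz, appears at 12 Hz.

12 Hz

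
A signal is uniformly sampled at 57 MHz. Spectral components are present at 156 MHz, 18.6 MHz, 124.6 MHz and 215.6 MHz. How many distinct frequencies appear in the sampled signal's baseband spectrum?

fs/2 = 28.5 MHz.
156 MHz mod fs = 42 MHz.
42 MHz > fs/2 = 28.5 MHz, folds to fs − 42 MHz = 15 MHz.
18.6 MHz ≤ fs/2 = 28.5 MHz, passes unchanged.
124.6 MHz mod fs = 10.6 MHz.
10.6 MHz ≤ fs/2 = 28.5 MHz, appears at 10.6 MHz.
215.6 MHz mod fs = 44.6 MHz.
44.6 MHz > fs/2 = 28.5 MHz, folds to fs − 44.6 MHz = 12.4 MHz.
Distinct values: {10.6 MHz, 12.4 MHz, 15 MHz, 18.6 MHz} → 4.

4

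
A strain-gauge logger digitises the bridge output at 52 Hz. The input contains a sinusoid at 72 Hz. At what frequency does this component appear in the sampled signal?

20 Hz

72 Hz mod fs = 20 Hz.
20 Hz ≤ fs/2 = 26 Hz, appears at 20 Hz.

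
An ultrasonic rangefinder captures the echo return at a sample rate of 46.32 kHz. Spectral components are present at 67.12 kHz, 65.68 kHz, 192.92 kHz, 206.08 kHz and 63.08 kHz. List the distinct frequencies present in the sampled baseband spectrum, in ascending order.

7.64 kHz, 16.76 kHz, 19.36 kHz, 20.8 kHz

fs/2 = 23.16 kHz.
67.12 kHz mod fs = 20.8 kHz.
20.8 kHz ≤ fs/2 = 23.16 kHz, appears at 20.8 kHz.
65.68 kHz mod fs = 19.36 kHz.
19.36 kHz ≤ fs/2 = 23.16 kHz, appears at 19.36 kHz.
192.92 kHz mod fs = 7.64 kHz.
7.64 kHz ≤ fs/2 = 23.16 kHz, appears at 7.64 kHz.
206.08 kHz mod fs = 20.8 kHz.
20.8 kHz ≤ fs/2 = 23.16 kHz, appears at 20.8 kHz.
63.08 kHz mod fs = 16.76 kHz.
16.76 kHz ≤ fs/2 = 23.16 kHz, appears at 16.76 kHz.
Distinct values: {7.64 kHz, 16.76 kHz, 19.36 kHz, 20.8 kHz}.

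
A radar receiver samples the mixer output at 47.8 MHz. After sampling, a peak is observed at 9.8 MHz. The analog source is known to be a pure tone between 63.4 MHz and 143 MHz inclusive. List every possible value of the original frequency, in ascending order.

85.8 MHz, 105.4 MHz, 133.6 MHz

Frequencies that alias to 9.8 MHz are k·fs ± 9.8 MHz for integer k ≥ 0.
k=0: 9.8 MHz.
k=1: 38 MHz, 57.6 MHz.
k=2: 85.8 MHz, 105.4 MHz.
k=3: 133.6 MHz, 153.2 MHz.
k=4: 181.4 MHz, 201 MHz.
Within [63.4 MHz, 143 MHz]: 85.8 MHz, 105.4 MHz, 133.6 MHz.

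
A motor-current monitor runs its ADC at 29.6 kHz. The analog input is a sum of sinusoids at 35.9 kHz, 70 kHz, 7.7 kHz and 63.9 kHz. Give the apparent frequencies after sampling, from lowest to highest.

fs/2 = 14.8 kHz.
35.9 kHz mod fs = 6.3 kHz.
6.3 kHz ≤ fs/2 = 14.8 kHz, appears at 6.3 kHz.
70 kHz mod fs = 10.8 kHz.
10.8 kHz ≤ fs/2 = 14.8 kHz, appears at 10.8 kHz.
7.7 kHz ≤ fs/2 = 14.8 kHz, passes unchanged.
63.9 kHz mod fs = 4.7 kHz.
4.7 kHz ≤ fs/2 = 14.8 kHz, appears at 4.7 kHz.
Distinct values: {4.7 kHz, 6.3 kHz, 7.7 kHz, 10.8 kHz}.

4.7 kHz, 6.3 kHz, 7.7 kHz, 10.8 kHz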